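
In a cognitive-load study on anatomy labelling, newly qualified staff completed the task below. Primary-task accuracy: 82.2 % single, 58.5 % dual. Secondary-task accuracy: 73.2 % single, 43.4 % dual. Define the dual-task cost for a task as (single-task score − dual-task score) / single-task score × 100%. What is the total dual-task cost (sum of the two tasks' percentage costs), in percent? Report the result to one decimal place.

Primary cost = (82.2 − 58.5) / 82.2 × 100% = 28.8321%.
Secondary cost = (73.2 − 43.4) / 73.2 × 100% = 40.7104%.
Total = 28.8321% + 40.7104% = 69.5425% ≈ 69.5%.

69.5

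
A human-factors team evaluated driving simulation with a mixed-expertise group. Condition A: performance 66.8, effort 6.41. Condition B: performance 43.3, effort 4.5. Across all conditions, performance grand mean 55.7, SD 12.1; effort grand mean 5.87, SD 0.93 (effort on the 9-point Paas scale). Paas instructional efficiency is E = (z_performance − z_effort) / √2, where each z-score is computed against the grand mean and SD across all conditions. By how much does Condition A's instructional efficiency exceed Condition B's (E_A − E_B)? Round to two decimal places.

-0.08

Condition A: z_P = (66.8 − 55.7)/12.1 = 0.9174; z_E = (6.41 − 5.87)/0.93 = 0.5806; E_A = (0.9174 − 0.5806)/√2 = 0.2382.
Condition B: z_P = (43.3 − 55.7)/12.1 = -1.0248; z_E = (4.5 − 5.87)/0.93 = -1.4731; E_B = (-1.0248 − (-1.4731))/√2 = 0.3170.
E_A − E_B = 0.2382 − 0.3170 = -0.0788 ≈ -0.08.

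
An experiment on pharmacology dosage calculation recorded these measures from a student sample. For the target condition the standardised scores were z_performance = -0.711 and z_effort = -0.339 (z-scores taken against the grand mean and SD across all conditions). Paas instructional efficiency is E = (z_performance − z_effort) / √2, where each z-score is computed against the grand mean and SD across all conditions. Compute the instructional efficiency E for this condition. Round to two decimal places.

-0.26

z_P − z_E = -0.711 − (-0.339) = -0.3720.
E = -0.3720 / √2 = -0.3720 / 1.41421 = -0.2630 ≈ -0.26.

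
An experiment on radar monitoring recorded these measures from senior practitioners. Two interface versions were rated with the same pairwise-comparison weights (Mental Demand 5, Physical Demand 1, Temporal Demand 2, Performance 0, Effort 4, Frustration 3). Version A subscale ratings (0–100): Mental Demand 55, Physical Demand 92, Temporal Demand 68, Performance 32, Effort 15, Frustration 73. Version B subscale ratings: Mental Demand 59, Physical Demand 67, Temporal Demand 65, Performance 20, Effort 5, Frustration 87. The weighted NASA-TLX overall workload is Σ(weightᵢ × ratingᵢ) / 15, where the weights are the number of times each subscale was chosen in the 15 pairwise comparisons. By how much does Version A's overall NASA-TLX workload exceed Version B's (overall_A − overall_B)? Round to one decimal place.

Version A weighted sum = 5·55 + 1·92 + 2·68 + 0·32 + 4·15 + 3·73 = 275 + 92 + 136 + 0 + 60 + 219 = 782; overall_A = 782/15 = 52.1333.
Version B weighted sum = 5·59 + 1·67 + 2·65 + 0·20 + 4·5 + 3·87 = 295 + 67 + 130 + 0 + 20 + 261 = 773; overall_B = 773/15 = 51.5333.
Difference = 52.1333 − 51.5333 = 0.6000 ≈ 0.6.

0.6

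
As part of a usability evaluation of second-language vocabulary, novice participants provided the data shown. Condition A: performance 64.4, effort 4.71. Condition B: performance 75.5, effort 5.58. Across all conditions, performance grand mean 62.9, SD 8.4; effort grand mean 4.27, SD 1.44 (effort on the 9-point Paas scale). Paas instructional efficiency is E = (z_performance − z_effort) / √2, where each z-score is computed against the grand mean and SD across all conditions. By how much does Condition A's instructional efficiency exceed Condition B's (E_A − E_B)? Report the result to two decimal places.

Condition A: z_P = (64.4 − 62.9)/8.4 = 0.1786; z_E = (4.71 − 4.27)/1.44 = 0.3056; E_A = (0.1786 − 0.3056)/√2 = -0.0898.
Condition B: z_P = (75.5 − 62.9)/8.4 = 1.5000; z_E = (5.58 − 4.27)/1.44 = 0.9097; E_B = (1.5000 − 0.9097)/√2 = 0.4174.
E_A − E_B = -0.0898 − 0.4174 = -0.5072 ≈ -0.51.

-0.51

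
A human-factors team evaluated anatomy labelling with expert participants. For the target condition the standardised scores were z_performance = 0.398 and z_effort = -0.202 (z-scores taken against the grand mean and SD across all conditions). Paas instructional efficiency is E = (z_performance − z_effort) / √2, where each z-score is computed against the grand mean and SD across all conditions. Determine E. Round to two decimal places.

0.42

z_P − z_E = 0.398 − (-0.202) = 0.6000.
E = 0.6000 / √2 = 0.6000 / 1.41421 = 0.4243 ≈ 0.42.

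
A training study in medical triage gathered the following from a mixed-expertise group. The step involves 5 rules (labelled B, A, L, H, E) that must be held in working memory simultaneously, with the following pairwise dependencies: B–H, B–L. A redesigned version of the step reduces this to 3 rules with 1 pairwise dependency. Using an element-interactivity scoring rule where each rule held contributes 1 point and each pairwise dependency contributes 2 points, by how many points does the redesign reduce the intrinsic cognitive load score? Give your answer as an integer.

4

Original: 5 × 1 + 2 × 2 = 5 + 4 = 9.
Redesigned: 3 × 1 + 1 × 2 = 3 + 2 = 5.
Reduction = 9 − 5 = 4.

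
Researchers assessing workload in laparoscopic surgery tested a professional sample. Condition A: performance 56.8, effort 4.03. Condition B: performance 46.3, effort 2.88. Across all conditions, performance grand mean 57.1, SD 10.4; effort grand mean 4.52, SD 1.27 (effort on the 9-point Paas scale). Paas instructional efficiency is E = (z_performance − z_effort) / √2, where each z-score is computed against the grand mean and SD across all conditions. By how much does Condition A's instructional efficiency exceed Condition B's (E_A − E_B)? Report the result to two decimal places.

Condition A: z_P = (56.8 − 57.1)/10.4 = -0.0288; z_E = (4.03 − 4.52)/1.27 = -0.3858; E_A = (-0.0288 − (-0.3858))/√2 = 0.2524.
Condition B: z_P = (46.3 − 57.1)/10.4 = -1.0385; z_E = (2.88 − 4.52)/1.27 = -1.2913; E_B = (-1.0385 − (-1.2913))/√2 = 0.1788.
E_A − E_B = 0.2524 − 0.1788 = 0.0736 ≈ 0.07.

0.07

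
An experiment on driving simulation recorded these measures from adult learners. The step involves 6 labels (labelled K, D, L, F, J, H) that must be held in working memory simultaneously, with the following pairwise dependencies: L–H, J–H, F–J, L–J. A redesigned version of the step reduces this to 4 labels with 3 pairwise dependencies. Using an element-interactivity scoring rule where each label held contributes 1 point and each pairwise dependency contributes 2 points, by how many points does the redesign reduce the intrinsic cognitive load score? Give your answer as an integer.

4

Original: 6 × 1 + 4 × 2 = 6 + 8 = 14.
Redesigned: 4 × 1 + 3 × 2 = 4 + 6 = 10.
Reduction = 14 − 10 = 4.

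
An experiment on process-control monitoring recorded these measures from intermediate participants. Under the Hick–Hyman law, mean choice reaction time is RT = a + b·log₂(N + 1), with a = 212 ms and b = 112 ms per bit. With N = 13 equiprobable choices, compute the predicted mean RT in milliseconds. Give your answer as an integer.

log₂(13 + 1) = log₂(14) = 3.8074.
RT = 212 + 112 × 3.8074 = 212 + 426.4288 = 638.4288 ms.
≈ 638 ms.

638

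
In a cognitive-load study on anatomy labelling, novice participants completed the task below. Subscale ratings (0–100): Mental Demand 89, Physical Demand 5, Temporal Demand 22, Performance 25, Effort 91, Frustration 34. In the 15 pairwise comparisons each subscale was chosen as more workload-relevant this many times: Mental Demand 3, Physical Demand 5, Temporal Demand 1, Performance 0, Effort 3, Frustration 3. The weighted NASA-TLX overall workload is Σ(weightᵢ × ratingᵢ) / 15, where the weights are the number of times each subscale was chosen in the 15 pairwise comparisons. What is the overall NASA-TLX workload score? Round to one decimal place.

45.9

The tallies are the weights (they sum to 15).
Weighted sum = 3·89 + 5·5 + 1·22 + 0·25 + 3·91 + 3·34
            = 267 + 25 + 22 + 0 + 273 + 102 = 689.
Overall workload = 689 / 15 = 45.9333 ≈ 45.9.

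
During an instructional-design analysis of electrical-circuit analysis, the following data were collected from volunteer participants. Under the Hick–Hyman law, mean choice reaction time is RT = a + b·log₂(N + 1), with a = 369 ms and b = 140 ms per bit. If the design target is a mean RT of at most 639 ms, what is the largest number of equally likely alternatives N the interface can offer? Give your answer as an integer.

2

Set 369 + 140·log₂(N + 1) ≤ 639.
log₂(N + 1) ≤ (639 − 369) / 140 = 1.9286.
N + 1 ≤ 2^1.9286 = 3.8069.
N ≤ 2.8069, so the largest integer N is 2.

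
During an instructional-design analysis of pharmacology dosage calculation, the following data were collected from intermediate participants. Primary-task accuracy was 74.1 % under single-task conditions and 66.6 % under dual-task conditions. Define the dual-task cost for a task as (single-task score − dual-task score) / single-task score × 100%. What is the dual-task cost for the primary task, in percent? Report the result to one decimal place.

Cost = (74.1 − 66.6) / 74.1 × 100%
     = 7.5000 / 74.1 × 100% = 10.1215%.
≈ 10.1%.

10.1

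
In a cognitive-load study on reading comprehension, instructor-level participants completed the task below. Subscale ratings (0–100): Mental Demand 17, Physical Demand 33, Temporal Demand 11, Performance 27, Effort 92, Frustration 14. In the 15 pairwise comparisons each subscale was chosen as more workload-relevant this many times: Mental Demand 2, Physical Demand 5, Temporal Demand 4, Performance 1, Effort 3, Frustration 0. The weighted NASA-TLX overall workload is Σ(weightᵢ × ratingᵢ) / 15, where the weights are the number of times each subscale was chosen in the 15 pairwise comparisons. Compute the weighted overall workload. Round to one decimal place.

The tallies are the weights (they sum to 15).
Weighted sum = 2·17 + 5·33 + 4·11 + 1·27 + 3·92 + 0·14
            = 34 + 165 + 44 + 27 + 276 + 0 = 546.
Overall workload = 546 / 15 = 36.4000 ≈ 36.4.

36.4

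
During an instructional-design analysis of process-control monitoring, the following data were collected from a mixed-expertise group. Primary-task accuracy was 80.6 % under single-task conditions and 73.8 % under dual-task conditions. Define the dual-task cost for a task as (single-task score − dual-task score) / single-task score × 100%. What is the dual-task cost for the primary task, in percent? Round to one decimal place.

8.4

Cost = (80.6 − 73.8) / 80.6 × 100%
     = 6.8000 / 80.6 × 100% = 8.4367%.
≈ 8.4%.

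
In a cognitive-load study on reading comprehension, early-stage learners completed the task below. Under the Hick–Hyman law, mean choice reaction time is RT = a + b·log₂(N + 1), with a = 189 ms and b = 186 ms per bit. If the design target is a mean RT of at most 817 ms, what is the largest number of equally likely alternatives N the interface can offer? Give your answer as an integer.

Set 189 + 186·log₂(N + 1) ≤ 817.
log₂(N + 1) ≤ (817 − 189) / 186 = 3.3763.
N + 1 ≤ 2^3.3763 = 10.3841.
N ≤ 9.3841, so the largest integer N is 9.

9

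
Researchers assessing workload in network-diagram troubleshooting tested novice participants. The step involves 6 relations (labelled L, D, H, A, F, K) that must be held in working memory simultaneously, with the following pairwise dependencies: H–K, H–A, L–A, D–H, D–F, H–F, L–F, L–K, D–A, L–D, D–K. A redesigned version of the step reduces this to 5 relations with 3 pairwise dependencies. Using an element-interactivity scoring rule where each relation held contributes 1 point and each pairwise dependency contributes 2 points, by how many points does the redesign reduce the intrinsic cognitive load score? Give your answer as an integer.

17

Original: 6 × 1 + 11 × 2 = 6 + 22 = 28.
Redesigned: 5 × 1 + 3 × 2 = 5 + 6 = 11.
Reduction = 28 − 11 = 17.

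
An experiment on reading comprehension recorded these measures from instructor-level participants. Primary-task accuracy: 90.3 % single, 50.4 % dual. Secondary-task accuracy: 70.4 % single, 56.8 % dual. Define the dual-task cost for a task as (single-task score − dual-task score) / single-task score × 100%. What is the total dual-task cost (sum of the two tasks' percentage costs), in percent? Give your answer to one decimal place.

Primary cost = (90.3 − 50.4) / 90.3 × 100% = 44.1860%.
Secondary cost = (70.4 − 56.8) / 70.4 × 100% = 19.3182%.
Total = 44.1860% + 19.3182% = 63.5042% ≈ 63.5%.

63.5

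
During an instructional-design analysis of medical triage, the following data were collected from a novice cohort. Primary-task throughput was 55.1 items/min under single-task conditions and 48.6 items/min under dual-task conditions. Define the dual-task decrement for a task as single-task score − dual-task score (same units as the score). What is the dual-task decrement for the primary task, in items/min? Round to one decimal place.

6.5

Decrement = 55.1 − 48.6 = 6.5000 items/min ≈ 6.5 items/min.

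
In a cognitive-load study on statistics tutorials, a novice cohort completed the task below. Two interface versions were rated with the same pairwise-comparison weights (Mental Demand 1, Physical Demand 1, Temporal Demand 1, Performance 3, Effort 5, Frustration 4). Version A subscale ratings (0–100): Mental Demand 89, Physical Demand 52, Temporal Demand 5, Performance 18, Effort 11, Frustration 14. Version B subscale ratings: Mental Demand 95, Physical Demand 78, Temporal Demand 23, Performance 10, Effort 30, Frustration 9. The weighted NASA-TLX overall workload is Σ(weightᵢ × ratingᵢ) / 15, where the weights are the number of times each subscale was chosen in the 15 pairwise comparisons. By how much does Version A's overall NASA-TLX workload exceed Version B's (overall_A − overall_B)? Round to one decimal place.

-6.7

Version A weighted sum = 1·89 + 1·52 + 1·5 + 3·18 + 5·11 + 4·14 = 89 + 52 + 5 + 54 + 55 + 56 = 311; overall_A = 311/15 = 20.7333.
Version B weighted sum = 1·95 + 1·78 + 1·23 + 3·10 + 5·30 + 4·9 = 95 + 78 + 23 + 30 + 150 + 36 = 412; overall_B = 412/15 = 27.4667.
Difference = 20.7333 − 27.4667 = -6.7334 ≈ -6.7.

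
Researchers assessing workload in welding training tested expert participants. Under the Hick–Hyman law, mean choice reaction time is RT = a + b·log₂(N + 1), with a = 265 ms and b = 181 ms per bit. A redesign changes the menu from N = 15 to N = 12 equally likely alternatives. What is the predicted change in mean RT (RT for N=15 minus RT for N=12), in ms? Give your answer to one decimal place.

54.2

RT(15) = 265 + 181·log₂(16) = 265 + 181·4.0000 = 989.0000 ms.
RT(12) = 265 + 181·log₂(13) = 265 + 181·3.7004 = 934.7724 ms.
Difference = 989.0000 − 934.7724 = 54.2276 ≈ 54.2 ms.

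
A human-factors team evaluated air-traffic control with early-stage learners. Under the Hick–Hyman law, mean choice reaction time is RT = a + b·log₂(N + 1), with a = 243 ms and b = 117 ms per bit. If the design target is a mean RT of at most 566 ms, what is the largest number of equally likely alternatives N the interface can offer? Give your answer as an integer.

Set 243 + 117·log₂(N + 1) ≤ 566.
log₂(N + 1) ≤ (566 − 243) / 117 = 2.7607.
N + 1 ≤ 2^2.7607 = 6.7773.
N ≤ 5.7773, so the largest integer N is 5.

5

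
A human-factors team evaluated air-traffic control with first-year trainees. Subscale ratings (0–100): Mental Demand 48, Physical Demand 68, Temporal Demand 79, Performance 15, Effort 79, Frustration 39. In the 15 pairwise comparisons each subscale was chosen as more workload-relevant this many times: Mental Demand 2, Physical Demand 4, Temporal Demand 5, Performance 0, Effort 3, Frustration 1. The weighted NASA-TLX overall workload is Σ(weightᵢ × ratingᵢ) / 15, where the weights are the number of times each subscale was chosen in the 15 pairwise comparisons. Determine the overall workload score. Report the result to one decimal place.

69.3

The tallies are the weights (they sum to 15).
Weighted sum = 2·48 + 4·68 + 5·79 + 0·15 + 3·79 + 1·39
            = 96 + 272 + 395 + 0 + 237 + 39 = 1039.
Overall workload = 1039 / 15 = 69.2667 ≈ 69.3.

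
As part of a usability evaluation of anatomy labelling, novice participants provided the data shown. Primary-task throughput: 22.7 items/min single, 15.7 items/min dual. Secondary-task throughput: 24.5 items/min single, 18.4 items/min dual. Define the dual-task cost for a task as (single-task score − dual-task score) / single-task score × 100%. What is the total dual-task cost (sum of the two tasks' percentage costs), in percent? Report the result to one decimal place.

Primary cost = (22.7 − 15.7) / 22.7 × 100% = 30.8370%.
Secondary cost = (24.5 − 18.4) / 24.5 × 100% = 24.8980%.
Total = 30.8370% + 24.8980% = 55.7350% ≈ 55.7%.

55.7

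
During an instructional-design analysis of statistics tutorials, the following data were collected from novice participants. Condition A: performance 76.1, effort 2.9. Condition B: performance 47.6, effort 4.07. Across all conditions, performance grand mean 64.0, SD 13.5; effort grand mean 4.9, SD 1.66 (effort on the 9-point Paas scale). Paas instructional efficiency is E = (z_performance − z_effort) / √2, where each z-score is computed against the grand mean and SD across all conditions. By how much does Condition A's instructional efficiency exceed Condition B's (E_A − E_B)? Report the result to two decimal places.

1.99

Condition A: z_P = (76.1 − 64.0)/13.5 = 0.8963; z_E = (2.9 − 4.9)/1.66 = -1.2048; E_A = (0.8963 − (-1.2048))/√2 = 1.4857.
Condition B: z_P = (47.6 − 64.0)/13.5 = -1.2148; z_E = (4.07 − 4.9)/1.66 = -0.5000; E_B = (-1.2148 − (-0.5000))/√2 = -0.5054.
E_A − E_B = 1.4857 − (-0.5054) = 1.9911 ≈ 1.99.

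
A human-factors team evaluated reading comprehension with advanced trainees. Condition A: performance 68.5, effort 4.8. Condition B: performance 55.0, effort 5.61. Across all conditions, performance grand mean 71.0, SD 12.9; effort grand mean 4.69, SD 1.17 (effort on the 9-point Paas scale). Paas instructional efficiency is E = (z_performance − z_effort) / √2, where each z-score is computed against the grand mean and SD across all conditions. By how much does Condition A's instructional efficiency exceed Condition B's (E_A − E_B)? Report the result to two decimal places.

Condition A: z_P = (68.5 − 71.0)/12.9 = -0.1938; z_E = (4.8 − 4.69)/1.17 = 0.0940; E_A = (-0.1938 − 0.0940)/√2 = -0.2035.
Condition B: z_P = (55.0 − 71.0)/12.9 = -1.2403; z_E = (5.61 − 4.69)/1.17 = 0.7863; E_B = (-1.2403 − 0.7863)/√2 = -1.4330.
E_A − E_B = -0.2035 − (-1.4330) = 1.2295 ≈ 1.23.

1.23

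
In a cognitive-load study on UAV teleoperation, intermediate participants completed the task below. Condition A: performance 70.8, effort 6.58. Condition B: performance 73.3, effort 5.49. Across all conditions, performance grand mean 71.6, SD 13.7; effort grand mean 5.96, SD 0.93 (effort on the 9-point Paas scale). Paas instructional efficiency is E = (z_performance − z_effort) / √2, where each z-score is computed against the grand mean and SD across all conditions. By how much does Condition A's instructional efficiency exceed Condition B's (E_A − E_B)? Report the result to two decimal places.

Condition A: z_P = (70.8 − 71.6)/13.7 = -0.0584; z_E = (6.58 − 5.96)/0.93 = 0.6667; E_A = (-0.0584 − 0.6667)/√2 = -0.5127.
Condition B: z_P = (73.3 − 71.6)/13.7 = 0.1241; z_E = (5.49 − 5.96)/0.93 = -0.5054; E_B = (0.1241 − (-0.5054))/√2 = 0.4451.
E_A − E_B = -0.5127 − 0.4451 = -0.9578 ≈ -0.96.

-0.96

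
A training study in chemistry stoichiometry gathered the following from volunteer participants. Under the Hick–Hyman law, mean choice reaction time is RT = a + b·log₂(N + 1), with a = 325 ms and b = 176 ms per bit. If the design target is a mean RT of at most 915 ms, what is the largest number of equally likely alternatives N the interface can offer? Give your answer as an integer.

Set 325 + 176·log₂(N + 1) ≤ 915.
log₂(N + 1) ≤ (915 − 325) / 176 = 3.3523.
N + 1 ≤ 2^3.3523 = 10.2128.
N ≤ 9.2128, so the largest integer N is 9.

9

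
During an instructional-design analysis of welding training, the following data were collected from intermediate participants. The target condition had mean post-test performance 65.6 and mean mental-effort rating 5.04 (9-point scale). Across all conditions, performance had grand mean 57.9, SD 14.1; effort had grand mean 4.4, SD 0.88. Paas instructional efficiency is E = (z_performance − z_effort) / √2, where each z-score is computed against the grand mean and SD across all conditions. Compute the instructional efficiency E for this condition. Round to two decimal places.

z_performance = (65.6 − 57.9) / 14.1 = 7.7000 / 14.1 = 0.5461.
z_effort = (5.04 − 4.4) / 0.88 = 0.6400 / 0.88 = 0.7273.
z_P − z_E = 0.5461 − 0.7273 = -0.1812.
E = -0.1812 / √2 = -0.1812 / 1.41421 = -0.1281 ≈ -0.13.

-0.13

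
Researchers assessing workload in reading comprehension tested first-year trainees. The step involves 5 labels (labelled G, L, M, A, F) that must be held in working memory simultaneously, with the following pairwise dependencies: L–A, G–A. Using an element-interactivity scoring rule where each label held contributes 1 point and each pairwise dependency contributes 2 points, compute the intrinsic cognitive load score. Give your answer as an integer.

Count of labels held simultaneously: 5.
Count of pairwise dependencies listed: 2.
Element contribution: 5 × 1 = 5.
Interaction contribution: 2 × 2 = 4.
Intrinsic load = 5 + 4 = 9.

9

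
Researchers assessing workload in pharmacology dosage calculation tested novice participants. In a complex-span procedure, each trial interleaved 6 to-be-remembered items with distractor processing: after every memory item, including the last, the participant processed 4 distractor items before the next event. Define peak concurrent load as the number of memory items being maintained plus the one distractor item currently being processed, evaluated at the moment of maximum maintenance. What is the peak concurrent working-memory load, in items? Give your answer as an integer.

7

Maintenance is greatest during the distractor(s) after memory item 6: all 6 memory items are being held.
One distractor item is concurrently being processed.
Peak concurrent load = 6 + 1 = 7 items.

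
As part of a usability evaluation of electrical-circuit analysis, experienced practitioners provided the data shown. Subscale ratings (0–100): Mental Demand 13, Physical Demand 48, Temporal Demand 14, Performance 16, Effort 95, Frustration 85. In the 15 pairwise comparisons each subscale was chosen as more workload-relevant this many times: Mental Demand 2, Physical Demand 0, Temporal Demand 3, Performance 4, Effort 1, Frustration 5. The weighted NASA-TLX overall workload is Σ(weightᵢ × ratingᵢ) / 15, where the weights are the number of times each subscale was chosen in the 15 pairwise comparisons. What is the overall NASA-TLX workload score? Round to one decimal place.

43.5

The tallies are the weights (they sum to 15).
Weighted sum = 2·13 + 0·48 + 3·14 + 4·16 + 1·95 + 5·85
            = 26 + 0 + 42 + 64 + 95 + 425 = 652.
Overall workload = 652 / 15 = 43.4667 ≈ 43.5.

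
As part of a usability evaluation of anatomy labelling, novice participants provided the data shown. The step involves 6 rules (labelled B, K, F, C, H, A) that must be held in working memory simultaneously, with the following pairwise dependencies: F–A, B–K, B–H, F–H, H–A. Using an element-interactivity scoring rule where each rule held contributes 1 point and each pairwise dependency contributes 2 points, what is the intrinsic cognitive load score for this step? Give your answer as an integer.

16

Count of rules held simultaneously: 6.
Count of pairwise dependencies listed: 5.
Element contribution: 6 × 1 = 6.
Interaction contribution: 5 × 2 = 10.
Intrinsic load = 6 + 10 = 16.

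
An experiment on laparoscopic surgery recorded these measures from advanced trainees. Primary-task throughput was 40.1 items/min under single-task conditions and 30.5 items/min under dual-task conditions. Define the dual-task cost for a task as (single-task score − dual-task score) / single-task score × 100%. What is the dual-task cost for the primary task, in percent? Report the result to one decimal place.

23.9

Cost = (40.1 − 30.5) / 40.1 × 100%
     = 9.6000 / 40.1 × 100% = 23.9401%.
≈ 23.9%.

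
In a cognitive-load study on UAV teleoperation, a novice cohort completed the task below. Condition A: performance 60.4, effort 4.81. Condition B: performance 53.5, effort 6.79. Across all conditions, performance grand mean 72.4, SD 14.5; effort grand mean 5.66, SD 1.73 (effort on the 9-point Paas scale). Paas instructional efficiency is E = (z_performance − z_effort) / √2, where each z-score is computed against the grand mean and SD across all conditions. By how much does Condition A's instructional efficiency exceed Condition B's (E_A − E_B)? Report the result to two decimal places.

1.15

Condition A: z_P = (60.4 − 72.4)/14.5 = -0.8276; z_E = (4.81 − 5.66)/1.73 = -0.4913; E_A = (-0.8276 − (-0.4913))/√2 = -0.2378.
Condition B: z_P = (53.5 − 72.4)/14.5 = -1.3034; z_E = (6.79 − 5.66)/1.73 = 0.6532; E_B = (-1.3034 − 0.6532)/√2 = -1.3835.
E_A − E_B = -0.2378 − (-1.3835) = 1.1457 ≈ 1.15.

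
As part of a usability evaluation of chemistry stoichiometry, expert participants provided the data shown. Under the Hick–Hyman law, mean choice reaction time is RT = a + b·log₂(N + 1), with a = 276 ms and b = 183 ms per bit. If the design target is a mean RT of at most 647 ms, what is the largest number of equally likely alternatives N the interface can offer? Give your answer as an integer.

Set 276 + 183·log₂(N + 1) ≤ 647.
log₂(N + 1) ≤ (647 − 276) / 183 = 2.0273.
N + 1 ≤ 2^2.0273 = 4.0764.
N ≤ 3.0764, so the largest integer N is 3.

3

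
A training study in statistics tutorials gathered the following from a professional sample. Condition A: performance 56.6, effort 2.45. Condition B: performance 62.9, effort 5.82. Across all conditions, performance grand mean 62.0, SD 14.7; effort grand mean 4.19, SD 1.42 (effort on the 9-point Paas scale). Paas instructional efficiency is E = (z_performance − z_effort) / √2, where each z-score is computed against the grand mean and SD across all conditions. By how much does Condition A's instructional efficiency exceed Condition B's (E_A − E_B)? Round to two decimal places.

1.38

Condition A: z_P = (56.6 − 62.0)/14.7 = -0.3673; z_E = (2.45 − 4.19)/1.42 = -1.2254; E_A = (-0.3673 − (-1.2254))/√2 = 0.6068.
Condition B: z_P = (62.9 − 62.0)/14.7 = 0.0612; z_E = (5.82 − 4.19)/1.42 = 1.1479; E_B = (0.0612 − 1.1479)/√2 = -0.7684.
E_A − E_B = 0.6068 − (-0.7684) = 1.3752 ≈ 1.38.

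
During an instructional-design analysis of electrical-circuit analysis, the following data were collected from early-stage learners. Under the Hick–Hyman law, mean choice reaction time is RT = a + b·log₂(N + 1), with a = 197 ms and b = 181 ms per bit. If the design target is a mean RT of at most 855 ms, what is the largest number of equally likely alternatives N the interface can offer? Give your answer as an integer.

Set 197 + 181·log₂(N + 1) ≤ 855.
log₂(N + 1) ≤ (855 − 197) / 181 = 3.6354.
N + 1 ≤ 2^3.6354 = 12.4269.
N ≤ 11.4269, so the largest integer N is 11.

11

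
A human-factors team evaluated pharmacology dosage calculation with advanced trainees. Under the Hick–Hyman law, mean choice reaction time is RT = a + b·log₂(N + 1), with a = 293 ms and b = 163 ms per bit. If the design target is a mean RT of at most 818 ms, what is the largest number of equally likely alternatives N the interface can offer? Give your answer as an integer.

8

Set 293 + 163·log₂(N + 1) ≤ 818.
log₂(N + 1) ≤ (818 − 293) / 163 = 3.2209.
N + 1 ≤ 2^3.2209 = 9.3237.
N ≤ 8.3237, so the largest integer N is 8.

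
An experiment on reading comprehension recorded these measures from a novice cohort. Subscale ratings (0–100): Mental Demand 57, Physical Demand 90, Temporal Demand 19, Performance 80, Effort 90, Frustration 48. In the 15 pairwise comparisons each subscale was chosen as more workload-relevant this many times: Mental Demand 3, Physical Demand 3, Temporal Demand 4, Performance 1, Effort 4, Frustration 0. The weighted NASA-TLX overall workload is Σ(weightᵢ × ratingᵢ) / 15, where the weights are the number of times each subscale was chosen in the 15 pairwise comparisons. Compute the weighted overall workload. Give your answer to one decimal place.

63.8

The tallies are the weights (they sum to 15).
Weighted sum = 3·57 + 3·90 + 4·19 + 1·80 + 4·90 + 0·48
            = 171 + 270 + 76 + 80 + 360 + 0 = 957.
Overall workload = 957 / 15 = 63.8000 ≈ 63.8.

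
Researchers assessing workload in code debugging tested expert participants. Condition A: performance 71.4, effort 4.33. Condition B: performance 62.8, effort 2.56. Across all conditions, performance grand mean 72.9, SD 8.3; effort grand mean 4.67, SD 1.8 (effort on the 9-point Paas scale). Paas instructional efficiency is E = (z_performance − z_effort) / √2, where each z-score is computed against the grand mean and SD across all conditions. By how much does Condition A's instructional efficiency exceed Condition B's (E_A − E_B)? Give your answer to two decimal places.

Condition A: z_P = (71.4 − 72.9)/8.3 = -0.1807; z_E = (4.33 − 4.67)/1.8 = -0.1889; E_A = (-0.1807 − (-0.1889))/√2 = 0.0058.
Condition B: z_P = (62.8 − 72.9)/8.3 = -1.2169; z_E = (2.56 − 4.67)/1.8 = -1.1722; E_B = (-1.2169 − (-1.1722))/√2 = -0.0316.
E_A − E_B = 0.0058 − (-0.0316) = 0.0374 ≈ 0.04.

0.04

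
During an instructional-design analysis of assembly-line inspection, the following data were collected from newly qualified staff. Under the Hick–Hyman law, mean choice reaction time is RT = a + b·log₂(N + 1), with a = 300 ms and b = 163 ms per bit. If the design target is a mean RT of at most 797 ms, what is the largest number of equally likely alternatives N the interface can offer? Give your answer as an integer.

Set 300 + 163·log₂(N + 1) ≤ 797.
log₂(N + 1) ≤ (797 − 300) / 163 = 3.0491.
N + 1 ≤ 2^3.0491 = 8.2770.
N ≤ 7.2770, so the largest integer N is 7.

7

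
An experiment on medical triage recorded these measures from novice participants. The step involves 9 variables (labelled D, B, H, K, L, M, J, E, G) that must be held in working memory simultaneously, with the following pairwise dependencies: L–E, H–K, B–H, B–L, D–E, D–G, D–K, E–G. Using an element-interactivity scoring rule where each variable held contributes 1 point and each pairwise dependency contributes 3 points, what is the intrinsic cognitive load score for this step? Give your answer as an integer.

33

Count of variables held simultaneously: 9.
Count of pairwise dependencies listed: 8.
Element contribution: 9 × 1 = 9.
Interaction contribution: 8 × 3 = 24.
Intrinsic load = 9 + 24 = 33.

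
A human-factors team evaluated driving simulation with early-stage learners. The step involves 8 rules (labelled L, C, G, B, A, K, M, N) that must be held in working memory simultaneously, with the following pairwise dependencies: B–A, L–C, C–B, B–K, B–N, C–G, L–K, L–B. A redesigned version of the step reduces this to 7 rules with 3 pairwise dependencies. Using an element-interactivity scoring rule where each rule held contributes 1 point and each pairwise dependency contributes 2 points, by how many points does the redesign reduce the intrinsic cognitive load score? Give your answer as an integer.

11

Original: 8 × 1 + 8 × 2 = 8 + 16 = 24.
Redesigned: 7 × 1 + 3 × 2 = 7 + 6 = 13.
Reduction = 24 − 13 = 11.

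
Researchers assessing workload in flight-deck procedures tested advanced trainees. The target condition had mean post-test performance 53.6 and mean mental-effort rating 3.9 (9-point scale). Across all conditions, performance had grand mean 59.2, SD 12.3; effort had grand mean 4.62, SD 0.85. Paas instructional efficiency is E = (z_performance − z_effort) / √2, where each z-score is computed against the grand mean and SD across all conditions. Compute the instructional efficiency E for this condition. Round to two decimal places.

0.28

z_performance = (53.6 − 59.2) / 12.3 = -5.6000 / 12.3 = -0.4553.
z_effort = (3.9 − 4.62) / 0.85 = -0.7200 / 0.85 = -0.8471.
z_P − z_E = -0.4553 − (-0.8471) = 0.3918.
E = 0.3918 / √2 = 0.3918 / 1.41421 = 0.2770 ≈ 0.28.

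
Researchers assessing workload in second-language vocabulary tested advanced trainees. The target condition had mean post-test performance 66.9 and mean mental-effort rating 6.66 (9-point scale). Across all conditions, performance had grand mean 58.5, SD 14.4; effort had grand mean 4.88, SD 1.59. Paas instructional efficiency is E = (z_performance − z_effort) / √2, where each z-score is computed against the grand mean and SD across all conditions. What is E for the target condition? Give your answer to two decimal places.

-0.38

z_performance = (66.9 − 58.5) / 14.4 = 8.4000 / 14.4 = 0.5833.
z_effort = (6.66 − 4.88) / 1.59 = 1.7800 / 1.59 = 1.1195.
z_P − z_E = 0.5833 − 1.1195 = -0.5362.
E = -0.5362 / √2 = -0.5362 / 1.41421 = -0.3792 ≈ -0.38.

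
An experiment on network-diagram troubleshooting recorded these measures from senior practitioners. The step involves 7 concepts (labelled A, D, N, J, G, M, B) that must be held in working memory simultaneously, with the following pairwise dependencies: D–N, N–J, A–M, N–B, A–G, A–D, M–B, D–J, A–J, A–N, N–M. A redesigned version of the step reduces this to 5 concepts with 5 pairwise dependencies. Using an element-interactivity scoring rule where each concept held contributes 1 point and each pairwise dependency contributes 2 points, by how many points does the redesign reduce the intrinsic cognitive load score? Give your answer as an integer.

Original: 7 × 1 + 11 × 2 = 7 + 22 = 29.
Redesigned: 5 × 1 + 5 × 2 = 5 + 10 = 15.
Reduction = 29 − 15 = 14.

14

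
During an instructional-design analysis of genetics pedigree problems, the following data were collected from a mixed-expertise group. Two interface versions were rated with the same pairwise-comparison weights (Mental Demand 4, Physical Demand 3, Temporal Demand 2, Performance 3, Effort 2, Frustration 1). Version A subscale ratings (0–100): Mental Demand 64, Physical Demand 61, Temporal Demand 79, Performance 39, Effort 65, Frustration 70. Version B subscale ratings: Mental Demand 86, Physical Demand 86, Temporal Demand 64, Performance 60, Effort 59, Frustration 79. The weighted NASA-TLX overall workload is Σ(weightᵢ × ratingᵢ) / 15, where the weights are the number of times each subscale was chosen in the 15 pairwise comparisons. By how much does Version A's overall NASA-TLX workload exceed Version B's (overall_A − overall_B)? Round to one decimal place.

Version A weighted sum = 4·64 + 3·61 + 2·79 + 3·39 + 2·65 + 1·70 = 256 + 183 + 158 + 117 + 130 + 70 = 914; overall_A = 914/15 = 60.9333.
Version B weighted sum = 4·86 + 3·86 + 2·64 + 3·60 + 2·59 + 1·79 = 344 + 258 + 128 + 180 + 118 + 79 = 1107; overall_B = 1107/15 = 73.8000.
Difference = 60.9333 − 73.8000 = -12.8667 ≈ -12.9.

-12.9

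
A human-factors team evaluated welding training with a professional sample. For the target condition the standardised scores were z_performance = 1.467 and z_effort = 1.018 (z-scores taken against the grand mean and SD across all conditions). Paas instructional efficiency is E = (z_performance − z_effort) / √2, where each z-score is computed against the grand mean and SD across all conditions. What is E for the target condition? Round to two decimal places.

z_P − z_E = 1.467 − 1.018 = 0.4490.
E = 0.4490 / √2 = 0.4490 / 1.41421 = 0.3175 ≈ 0.32.

0.32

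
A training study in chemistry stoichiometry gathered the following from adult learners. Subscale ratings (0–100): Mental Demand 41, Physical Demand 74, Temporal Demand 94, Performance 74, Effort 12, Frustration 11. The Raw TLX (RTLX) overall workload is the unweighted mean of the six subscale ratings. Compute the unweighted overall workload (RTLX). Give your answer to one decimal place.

51.0

Sum of ratings = 41 + 74 + 94 + 74 + 12 + 11 = 306.
RTLX = 306 / 6 = 51.0000 ≈ 51.0.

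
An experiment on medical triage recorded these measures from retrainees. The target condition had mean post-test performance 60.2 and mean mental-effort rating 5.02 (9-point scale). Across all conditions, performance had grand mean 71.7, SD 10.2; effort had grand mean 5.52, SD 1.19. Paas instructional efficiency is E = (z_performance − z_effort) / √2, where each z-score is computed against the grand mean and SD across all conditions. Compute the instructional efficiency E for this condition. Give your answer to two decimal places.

z_performance = (60.2 − 71.7) / 10.2 = -11.5000 / 10.2 = -1.1275.
z_effort = (5.02 − 5.52) / 1.19 = -0.5000 / 1.19 = -0.4202.
z_P − z_E = -1.1275 − (-0.4202) = -0.7073.
E = -0.7073 / √2 = -0.7073 / 1.41421 = -0.5001 ≈ -0.50.

-0.50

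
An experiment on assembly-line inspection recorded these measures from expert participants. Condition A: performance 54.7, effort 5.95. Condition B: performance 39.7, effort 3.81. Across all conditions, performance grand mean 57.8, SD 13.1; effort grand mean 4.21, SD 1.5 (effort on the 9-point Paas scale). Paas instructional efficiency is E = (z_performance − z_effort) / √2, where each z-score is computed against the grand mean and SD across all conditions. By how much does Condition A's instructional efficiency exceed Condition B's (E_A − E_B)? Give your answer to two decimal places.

Condition A: z_P = (54.7 − 57.8)/13.1 = -0.2366; z_E = (5.95 − 4.21)/1.5 = 1.1600; E_A = (-0.2366 − 1.1600)/√2 = -0.9875.
Condition B: z_P = (39.7 − 57.8)/13.1 = -1.3817; z_E = (3.81 − 4.21)/1.5 = -0.2667; E_B = (-1.3817 − (-0.2667))/√2 = -0.7884.
E_A − E_B = -0.9875 − (-0.7884) = -0.1991 ≈ -0.20.

-0.20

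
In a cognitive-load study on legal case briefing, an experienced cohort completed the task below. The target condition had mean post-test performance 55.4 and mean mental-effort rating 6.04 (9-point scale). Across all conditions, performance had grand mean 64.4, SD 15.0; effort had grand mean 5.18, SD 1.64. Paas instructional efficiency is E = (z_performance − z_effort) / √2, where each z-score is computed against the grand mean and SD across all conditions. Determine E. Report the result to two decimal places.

-0.80

z_performance = (55.4 − 64.4) / 15.0 = -9.0000 / 15.0 = -0.6000.
z_effort = (6.04 − 5.18) / 1.64 = 0.8600 / 1.64 = 0.5244.
z_P − z_E = -0.6000 − 0.5244 = -1.1244.
E = -1.1244 / √2 = -1.1244 / 1.41421 = -0.7951 ≈ -0.80.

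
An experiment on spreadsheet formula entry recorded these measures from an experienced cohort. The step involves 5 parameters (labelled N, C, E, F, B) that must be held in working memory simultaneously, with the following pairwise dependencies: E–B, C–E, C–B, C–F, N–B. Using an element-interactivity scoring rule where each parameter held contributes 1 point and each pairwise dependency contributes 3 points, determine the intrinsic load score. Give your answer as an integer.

20

Count of parameters held simultaneously: 5.
Count of pairwise dependencies listed: 5.
Element contribution: 5 × 1 = 5.
Interaction contribution: 5 × 3 = 15.
Intrinsic load = 5 + 15 = 20.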